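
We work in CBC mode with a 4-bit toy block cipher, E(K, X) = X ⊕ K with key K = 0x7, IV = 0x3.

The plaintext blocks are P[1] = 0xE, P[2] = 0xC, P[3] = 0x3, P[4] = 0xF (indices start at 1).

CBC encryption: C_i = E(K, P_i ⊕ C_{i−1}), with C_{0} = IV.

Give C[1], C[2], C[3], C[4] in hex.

C[1] = 0xA, C[2] = 0x1, C[3] = 0x5, C[4] = 0xD

C[1]: P[1] ⊕ 0x3 = 0xD; E(K, 0xD) = 0xA.
C[2]: P[2] ⊕ 0xA = 0x6; E(K, 0x6) = 0x1.
C[3]: P[3] ⊕ 0x1 = 0x2; E(K, 0x2) = 0x5.
C[4]: P[4] ⊕ 0x5 = 0xA; E(K, 0xA) = 0xD.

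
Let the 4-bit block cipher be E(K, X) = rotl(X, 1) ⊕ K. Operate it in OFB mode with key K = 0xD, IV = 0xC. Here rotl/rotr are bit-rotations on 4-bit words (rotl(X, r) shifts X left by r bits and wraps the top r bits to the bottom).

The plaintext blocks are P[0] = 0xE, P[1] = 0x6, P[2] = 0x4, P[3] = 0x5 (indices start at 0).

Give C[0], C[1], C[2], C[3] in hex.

OFB encryption: S_i = E(K, S_{i−1}) with S_{−1} = IV; C_i = P_i ⊕ S_i.
C[0]: S = E(K, 0xC) = 0x4; 0xE ⊕ 0x4 = 0xA.
C[1]: S = E(K, 0x4) = 0x5; 0x6 ⊕ 0x5 = 0x3.
C[2]: S = E(K, 0x5) = 0x7; 0x4 ⊕ 0x7 = 0x3.
C[3]: S = E(K, 0x7) = 0x3; 0x5 ⊕ 0x3 = 0x6.

C[0] = 0xA, C[1] = 0x3, C[2] = 0x3, C[3] = 0x6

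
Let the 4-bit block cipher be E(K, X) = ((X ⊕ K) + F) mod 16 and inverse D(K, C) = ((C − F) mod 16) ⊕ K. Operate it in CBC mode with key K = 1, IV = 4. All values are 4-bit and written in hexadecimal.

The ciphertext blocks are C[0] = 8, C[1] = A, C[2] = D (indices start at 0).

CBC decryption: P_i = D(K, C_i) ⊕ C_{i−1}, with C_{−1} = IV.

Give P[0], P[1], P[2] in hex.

P[0] = C, P[1] = 2, P[2] = 5

P[0]: D(K, 8) = 8; 8 ⊕ 4 = C.
P[1]: D(K, A) = A; A ⊕ 8 = 2.
P[2]: D(K, D) = F; F ⊕ A = 5.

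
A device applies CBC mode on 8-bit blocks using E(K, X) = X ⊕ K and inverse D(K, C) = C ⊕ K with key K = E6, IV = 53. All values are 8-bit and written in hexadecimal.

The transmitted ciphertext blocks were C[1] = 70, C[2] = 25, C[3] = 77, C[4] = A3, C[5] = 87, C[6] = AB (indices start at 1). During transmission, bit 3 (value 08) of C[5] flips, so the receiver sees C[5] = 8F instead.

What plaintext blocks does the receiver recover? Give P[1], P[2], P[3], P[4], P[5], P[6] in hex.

P[1] = C5, P[2] = B3, P[3] = B4, P[4] = 32, P[5] = CA, P[6] = C2

CBC decryption: P_i = D(K, C_i) ⊕ C_{i−1}, with C_{0} = IV.
Only C[5] changed, to 8F. In CBC, a change in C_i garbles P_i and flips the same bit in P_{i+1}. Decrypting the received ciphertext:
P[1]: D(K, 70) = 96; 96 ⊕ 53 = C5.
P[2]: D(K, 25) = C3; C3 ⊕ 70 = B3.
P[3]: D(K, 77) = 91; 91 ⊕ 25 = B4.
P[4]: D(K, A3) = 45; 45 ⊕ 77 = 32.
P[5]: D(K, 8F) = 69; 69 ⊕ A3 = CA.
P[6]: D(K, AB) = 4D; 4D ⊕ 8F = C2.
Blocks that differ from the original plaintext: P[5], P[6].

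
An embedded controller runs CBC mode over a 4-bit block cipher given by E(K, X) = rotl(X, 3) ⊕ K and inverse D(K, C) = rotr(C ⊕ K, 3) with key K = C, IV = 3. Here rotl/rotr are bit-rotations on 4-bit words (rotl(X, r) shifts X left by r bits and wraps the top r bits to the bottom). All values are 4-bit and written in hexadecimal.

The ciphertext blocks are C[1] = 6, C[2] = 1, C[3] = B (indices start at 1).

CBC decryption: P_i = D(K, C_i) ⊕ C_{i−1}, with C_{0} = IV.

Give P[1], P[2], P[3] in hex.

P[1]: D(K, 6) = 5; 5 ⊕ 3 = 6.
P[2]: D(K, 1) = B; B ⊕ 6 = D.
P[3]: D(K, B) = E; E ⊕ 1 = F.

P[1] = 6, P[2] = D, P[3] = F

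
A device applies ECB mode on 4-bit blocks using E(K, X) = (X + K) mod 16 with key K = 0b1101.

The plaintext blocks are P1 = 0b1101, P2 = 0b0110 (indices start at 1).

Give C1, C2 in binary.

ECB encryption: C_i = E(K, P_i).
C1: E(K, 0b1101) = 0b1010.
C2: E(K, 0b0110) = 0b0011.

C1 = 0b1010, C2 = 0b0011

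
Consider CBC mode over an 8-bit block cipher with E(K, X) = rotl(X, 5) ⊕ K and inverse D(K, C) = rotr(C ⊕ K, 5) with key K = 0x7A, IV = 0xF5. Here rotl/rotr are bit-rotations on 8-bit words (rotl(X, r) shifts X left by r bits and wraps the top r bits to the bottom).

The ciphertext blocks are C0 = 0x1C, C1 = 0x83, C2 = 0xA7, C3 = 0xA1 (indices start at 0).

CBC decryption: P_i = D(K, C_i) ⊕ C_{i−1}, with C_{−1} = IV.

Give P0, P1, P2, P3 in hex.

P0: D(K, 0x1C) = 0x33; 0x33 ⊕ 0xF5 = 0xC6.
P1: D(K, 0x83) = 0xCF; 0xCF ⊕ 0x1C = 0xD3.
P2: D(K, 0xA7) = 0xEE; 0xEE ⊕ 0x83 = 0x6D.
P3: D(K, 0xA1) = 0xDE; 0xDE ⊕ 0xA7 = 0x79.

P0 = 0xC6, P1 = 0xD3, P2 = 0x6D, P3 = 0x79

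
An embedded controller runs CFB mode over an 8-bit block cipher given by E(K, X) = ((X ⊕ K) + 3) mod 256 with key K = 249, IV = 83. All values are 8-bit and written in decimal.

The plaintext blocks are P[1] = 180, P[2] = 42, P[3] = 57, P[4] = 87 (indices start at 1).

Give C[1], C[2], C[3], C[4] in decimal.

C[1] = 25, C[2] = 201, C[3] = 10, C[4] = 161

CFB encryption: C_i = P_i ⊕ E(K, C_{i−1}), with C_{0} = IV.
C[1]: E(K, 83) = 173; 180 ⊕ 173 = 25.
C[2]: E(K, 25) = 227; 42 ⊕ 227 = 201.
C[3]: E(K, 201) = 51; 57 ⊕ 51 = 10.
C[4]: E(K, 10) = 246; 87 ⊕ 246 = 161.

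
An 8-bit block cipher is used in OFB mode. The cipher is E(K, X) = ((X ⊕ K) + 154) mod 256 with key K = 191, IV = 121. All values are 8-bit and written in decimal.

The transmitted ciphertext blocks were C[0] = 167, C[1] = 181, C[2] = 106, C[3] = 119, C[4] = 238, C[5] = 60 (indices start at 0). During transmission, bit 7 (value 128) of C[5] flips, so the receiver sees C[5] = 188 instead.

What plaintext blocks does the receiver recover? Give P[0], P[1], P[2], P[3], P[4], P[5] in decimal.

OFB decryption: S_i = E(K, S_{i−1}) with S_{−1} = IV; P_i = C_i ⊕ S_i.
Only C[5] changed, to 188. In OFB, a change in C_i flips the same bit in P_i only; the keystream is unaffected. Decrypting the received ciphertext:
P[0]: S = E(K, 121) = 96; 167 ⊕ 96 = 199.
P[1]: S = E(K, 96) = 121; 181 ⊕ 121 = 204.
P[2]: S = E(K, 121) = 96; 106 ⊕ 96 = 10.
P[3]: S = E(K, 96) = 121; 119 ⊕ 121 = 14.
P[4]: S = E(K, 121) = 96; 238 ⊕ 96 = 142.
P[5]: S = E(K, 96) = 121; 188 ⊕ 121 = 197.
Blocks that differ from the original plaintext: P[5].

P[0] = 199, P[1] = 204, P[2] = 10, P[3] = 14, P[4] = 142, P[5] = 197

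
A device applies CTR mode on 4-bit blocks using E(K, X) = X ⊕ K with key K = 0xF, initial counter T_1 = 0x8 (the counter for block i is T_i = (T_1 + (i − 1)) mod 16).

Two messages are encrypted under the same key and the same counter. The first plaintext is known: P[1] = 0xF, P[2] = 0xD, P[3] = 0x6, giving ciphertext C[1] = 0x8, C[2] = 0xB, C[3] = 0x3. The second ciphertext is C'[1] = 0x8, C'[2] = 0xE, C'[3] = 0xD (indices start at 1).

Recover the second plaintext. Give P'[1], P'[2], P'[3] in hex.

P'[1] = 0xF, P'[2] = 0x8, P'[3] = 0x8

In CTR with a reused counter, both messages share the same keystream S_i, so C_i ⊕ C'_i = P_i ⊕ P'_i and thus P'_i = P_i ⊕ C_i ⊕ C'_i.
P'[1]: 0xF ⊕ 0x8 ⊕ 0x8 = 0xF.
P'[2]: 0xD ⊕ 0xB ⊕ 0xE = 0x8.
P'[3]: 0x6 ⊕ 0x3 ⊕ 0xD = 0x8.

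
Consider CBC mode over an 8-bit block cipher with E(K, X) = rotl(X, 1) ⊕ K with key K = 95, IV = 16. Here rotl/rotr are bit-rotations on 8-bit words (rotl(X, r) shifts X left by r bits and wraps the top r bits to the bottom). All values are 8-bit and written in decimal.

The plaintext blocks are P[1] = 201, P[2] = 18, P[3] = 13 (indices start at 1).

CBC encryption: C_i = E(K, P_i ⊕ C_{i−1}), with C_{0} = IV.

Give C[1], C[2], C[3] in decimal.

C[1]: P[1] ⊕ 16 = 217; E(K, 217) = 236.
C[2]: P[2] ⊕ 236 = 254; E(K, 254) = 162.
C[3]: P[3] ⊕ 162 = 175; E(K, 175) = 0.

C[1] = 236, C[2] = 162, C[3] = 0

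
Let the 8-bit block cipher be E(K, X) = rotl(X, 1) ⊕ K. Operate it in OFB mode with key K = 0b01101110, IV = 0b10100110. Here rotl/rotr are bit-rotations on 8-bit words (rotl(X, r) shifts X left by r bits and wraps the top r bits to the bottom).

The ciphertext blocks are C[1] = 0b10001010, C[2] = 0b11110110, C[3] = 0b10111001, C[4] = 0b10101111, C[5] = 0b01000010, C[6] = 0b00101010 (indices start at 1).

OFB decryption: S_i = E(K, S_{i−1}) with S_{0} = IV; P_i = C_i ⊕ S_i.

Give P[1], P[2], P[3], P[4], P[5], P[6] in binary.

P[1] = 0b10101001, P[2] = 0b11011110, P[3] = 0b10000111, P[4] = 0b10111101, P[5] = 0b00001000, P[6] = 0b11010000

P[1]: S = E(K, 0b10100110) = 0b00100011; 0b10001010 ⊕ 0b00100011 = 0b10101001.
P[2]: S = E(K, 0b00100011) = 0b00101000; 0b11110110 ⊕ 0b00101000 = 0b11011110.
P[3]: S = E(K, 0b00101000) = 0b00111110; 0b10111001 ⊕ 0b00111110 = 0b10000111.
P[4]: S = E(K, 0b00111110) = 0b00010010; 0b10101111 ⊕ 0b00010010 = 0b10111101.
P[5]: S = E(K, 0b00010010) = 0b01001010; 0b01000010 ⊕ 0b01001010 = 0b00001000.
P[6]: S = E(K, 0b01001010) = 0b11111010; 0b00101010 ⊕ 0b11111010 = 0b11010000.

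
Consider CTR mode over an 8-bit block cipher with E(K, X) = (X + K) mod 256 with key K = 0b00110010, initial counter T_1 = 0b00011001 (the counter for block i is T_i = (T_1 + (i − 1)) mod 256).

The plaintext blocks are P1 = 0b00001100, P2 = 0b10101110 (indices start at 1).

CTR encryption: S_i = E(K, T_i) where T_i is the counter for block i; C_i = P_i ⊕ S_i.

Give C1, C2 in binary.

C1: T = 0b00011001, S = E(K, T) = 0b01001011; 0b00001100 ⊕ 0b01001011 = 0b01000111.
C2: T = 0b00011010, S = E(K, T) = 0b01001100; 0b10101110 ⊕ 0b01001100 = 0b11100010.

C1 = 0b01000111, C2 = 0b11100010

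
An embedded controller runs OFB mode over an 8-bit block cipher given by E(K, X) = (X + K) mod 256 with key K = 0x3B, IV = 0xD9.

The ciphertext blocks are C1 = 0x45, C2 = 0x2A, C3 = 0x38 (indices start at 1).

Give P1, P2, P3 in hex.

P1 = 0x51, P2 = 0x65, P3 = 0xB2

OFB decryption: S_i = E(K, S_{i−1}) with S_{0} = IV; P_i = C_i ⊕ S_i.
P1: S = E(K, 0xD9) = 0x14; 0x45 ⊕ 0x14 = 0x51.
P2: S = E(K, 0x14) = 0x4F; 0x2A ⊕ 0x4F = 0x65.
P3: S = E(K, 0x4F) = 0x8A; 0x38 ⊕ 0x8A = 0xB2.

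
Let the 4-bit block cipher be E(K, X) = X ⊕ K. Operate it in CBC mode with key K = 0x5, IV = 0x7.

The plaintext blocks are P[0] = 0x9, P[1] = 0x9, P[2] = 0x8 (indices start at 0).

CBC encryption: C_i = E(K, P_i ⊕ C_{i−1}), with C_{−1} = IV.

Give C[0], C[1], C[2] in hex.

C[0] = 0xB, C[1] = 0x7, C[2] = 0xA

C[0]: P[0] ⊕ 0x7 = 0xE; E(K, 0xE) = 0xB.
C[1]: P[1] ⊕ 0xB = 0x2; E(K, 0x2) = 0x7.
C[2]: P[2] ⊕ 0x7 = 0xF; E(K, 0xF) = 0xA.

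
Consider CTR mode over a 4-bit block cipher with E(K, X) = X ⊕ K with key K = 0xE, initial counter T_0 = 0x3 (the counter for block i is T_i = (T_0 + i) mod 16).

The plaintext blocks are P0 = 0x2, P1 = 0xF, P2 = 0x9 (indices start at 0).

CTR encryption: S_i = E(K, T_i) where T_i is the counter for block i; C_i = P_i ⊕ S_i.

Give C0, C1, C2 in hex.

C0: T = 0x3, S = E(K, T) = 0xD; 0x2 ⊕ 0xD = 0xF.
C1: T = 0x4, S = E(K, T) = 0xA; 0xF ⊕ 0xA = 0x5.
C2: T = 0x5, S = E(K, T) = 0xB; 0x9 ⊕ 0xB = 0x2.

C0 = 0xF, C1 = 0x5, C2 = 0x2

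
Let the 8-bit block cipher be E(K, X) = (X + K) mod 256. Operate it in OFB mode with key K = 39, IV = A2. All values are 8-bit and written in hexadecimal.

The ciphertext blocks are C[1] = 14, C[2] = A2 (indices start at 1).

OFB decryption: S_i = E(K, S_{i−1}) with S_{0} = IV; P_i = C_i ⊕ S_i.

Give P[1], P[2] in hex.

P[1]: S = E(K, A2) = DB; 14 ⊕ DB = CF.
P[2]: S = E(K, DB) = 14; A2 ⊕ 14 = B6.

P[1] = CF, P[2] = B6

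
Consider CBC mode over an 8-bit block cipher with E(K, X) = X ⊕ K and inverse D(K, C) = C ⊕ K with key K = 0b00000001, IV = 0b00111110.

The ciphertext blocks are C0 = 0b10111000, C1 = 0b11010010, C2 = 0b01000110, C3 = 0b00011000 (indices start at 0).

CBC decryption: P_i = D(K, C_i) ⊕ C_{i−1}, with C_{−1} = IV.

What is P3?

P3: D(K, 0b00011000) = 0b00011001; 0b00011001 ⊕ 0b01000110 = 0b01011111.

P3 = 0b01011111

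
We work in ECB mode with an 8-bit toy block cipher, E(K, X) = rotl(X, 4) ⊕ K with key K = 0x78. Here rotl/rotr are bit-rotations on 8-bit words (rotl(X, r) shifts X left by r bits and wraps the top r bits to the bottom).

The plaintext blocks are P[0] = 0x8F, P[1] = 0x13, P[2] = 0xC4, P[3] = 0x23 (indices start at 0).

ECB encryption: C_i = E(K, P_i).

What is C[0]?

C[0] = 0x80

C[0]: E(K, 0x8F) = 0x80.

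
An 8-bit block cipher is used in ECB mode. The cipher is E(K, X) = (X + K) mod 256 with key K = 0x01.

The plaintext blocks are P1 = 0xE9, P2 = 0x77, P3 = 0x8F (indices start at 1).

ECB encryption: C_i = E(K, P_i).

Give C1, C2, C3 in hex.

C1: E(K, 0xE9) = 0xEA.
C2: E(K, 0x77) = 0x78.
C3: E(K, 0x8F) = 0x90.

C1 = 0xEA, C2 = 0x78, C3 = 0x90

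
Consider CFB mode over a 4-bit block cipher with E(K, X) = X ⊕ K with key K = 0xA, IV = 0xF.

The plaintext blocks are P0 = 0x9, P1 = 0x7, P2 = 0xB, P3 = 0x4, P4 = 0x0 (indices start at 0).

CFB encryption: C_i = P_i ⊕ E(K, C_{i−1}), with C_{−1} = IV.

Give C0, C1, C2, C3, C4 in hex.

C0: E(K, 0xF) = 0x5; 0x9 ⊕ 0x5 = 0xC.
C1: E(K, 0xC) = 0x6; 0x7 ⊕ 0x6 = 0x1.
C2: E(K, 0x1) = 0xB; 0xB ⊕ 0xB = 0x0.
C3: E(K, 0x0) = 0xA; 0x4 ⊕ 0xA = 0xE.
C4: E(K, 0xE) = 0x4; 0x0 ⊕ 0x4 = 0x4.

C0 = 0xC, C1 = 0x1, C2 = 0x0, C3 = 0xE, C4 = 0x4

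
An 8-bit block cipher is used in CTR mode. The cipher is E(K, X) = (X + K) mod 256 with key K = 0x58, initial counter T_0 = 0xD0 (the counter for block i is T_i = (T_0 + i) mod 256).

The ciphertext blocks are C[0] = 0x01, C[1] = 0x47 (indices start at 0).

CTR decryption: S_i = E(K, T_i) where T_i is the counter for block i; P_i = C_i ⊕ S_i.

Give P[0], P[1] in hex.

P[0] = 0x29, P[1] = 0x6E

P[0]: T = 0xD0, S = E(K, T) = 0x28; 0x01 ⊕ 0x28 = 0x29.
P[1]: T = 0xD1, S = E(K, T) = 0x29; 0x47 ⊕ 0x29 = 0x6E.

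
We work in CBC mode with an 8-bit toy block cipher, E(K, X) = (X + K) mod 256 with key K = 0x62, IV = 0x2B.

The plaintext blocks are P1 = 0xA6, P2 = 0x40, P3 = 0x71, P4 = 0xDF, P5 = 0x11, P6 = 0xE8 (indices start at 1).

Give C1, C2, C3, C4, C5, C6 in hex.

C1 = 0xEF, C2 = 0x11, C3 = 0xC2, C4 = 0x7F, C5 = 0xD0, C6 = 0x9A

CBC encryption: C_i = E(K, P_i ⊕ C_{i−1}), with C_{0} = IV.
C1: P1 ⊕ 0x2B = 0x8D; E(K, 0x8D) = 0xEF.
C2: P2 ⊕ 0xEF = 0xAF; E(K, 0xAF) = 0x11.
C3: P3 ⊕ 0x11 = 0x60; E(K, 0x60) = 0xC2.
C4: P4 ⊕ 0xC2 = 0x1D; E(K, 0x1D) = 0x7F.
C5: P5 ⊕ 0x7F = 0x6E; E(K, 0x6E) = 0xD0.
C6: P6 ⊕ 0xD0 = 0x38; E(K, 0x38) = 0x9A.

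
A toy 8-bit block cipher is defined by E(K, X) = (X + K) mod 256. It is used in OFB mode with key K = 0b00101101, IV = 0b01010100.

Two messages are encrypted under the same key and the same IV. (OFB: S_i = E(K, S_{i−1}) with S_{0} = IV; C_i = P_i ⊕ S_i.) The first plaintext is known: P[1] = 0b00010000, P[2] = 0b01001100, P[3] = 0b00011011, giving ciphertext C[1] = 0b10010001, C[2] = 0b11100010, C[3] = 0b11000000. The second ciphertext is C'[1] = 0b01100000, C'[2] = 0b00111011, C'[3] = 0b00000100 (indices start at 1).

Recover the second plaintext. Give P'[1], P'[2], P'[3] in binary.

In OFB with a reused IV, both messages share the same keystream S_i, so C_i ⊕ C'_i = P_i ⊕ P'_i and thus P'_i = P_i ⊕ C_i ⊕ C'_i.
P'[1]: 0b00010000 ⊕ 0b10010001 ⊕ 0b01100000 = 0b11100001.
P'[2]: 0b01001100 ⊕ 0b11100010 ⊕ 0b00111011 = 0b10010101.
P'[3]: 0b00011011 ⊕ 0b11000000 ⊕ 0b00000100 = 0b11011111.

P'[1] = 0b11100001, P'[2] = 0b10010101, P'[3] = 0b11011111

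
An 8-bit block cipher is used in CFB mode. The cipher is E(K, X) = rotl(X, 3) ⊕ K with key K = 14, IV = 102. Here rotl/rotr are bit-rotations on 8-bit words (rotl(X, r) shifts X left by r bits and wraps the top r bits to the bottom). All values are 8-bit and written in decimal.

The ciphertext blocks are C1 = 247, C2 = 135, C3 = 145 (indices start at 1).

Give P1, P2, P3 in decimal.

CFB decryption: P_i = C_i ⊕ E(K, C_{i−1}), with C_{0} = IV.
P1: E(K, 102) = 61; 247 ⊕ 61 = 202.
P2: E(K, 247) = 177; 135 ⊕ 177 = 54.
P3: E(K, 135) = 50; 145 ⊕ 50 = 163.

P1 = 202, P2 = 54, P3 = 163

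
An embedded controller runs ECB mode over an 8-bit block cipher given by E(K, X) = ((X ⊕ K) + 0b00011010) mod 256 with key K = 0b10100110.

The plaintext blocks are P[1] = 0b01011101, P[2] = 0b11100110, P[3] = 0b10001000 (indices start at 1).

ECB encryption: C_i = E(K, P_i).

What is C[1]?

C[1]: E(K, 0b01011101) = 0b00010101.

C[1] = 0b00010101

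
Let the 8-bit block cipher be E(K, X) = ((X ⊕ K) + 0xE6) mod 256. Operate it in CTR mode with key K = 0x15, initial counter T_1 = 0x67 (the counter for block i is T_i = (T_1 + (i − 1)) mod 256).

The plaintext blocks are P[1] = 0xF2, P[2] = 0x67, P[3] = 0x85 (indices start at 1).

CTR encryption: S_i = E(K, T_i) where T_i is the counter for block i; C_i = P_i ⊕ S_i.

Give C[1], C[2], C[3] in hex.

C[1]: T = 0x67, S = E(K, T) = 0x58; 0xF2 ⊕ 0x58 = 0xAA.
C[2]: T = 0x68, S = E(K, T) = 0x63; 0x67 ⊕ 0x63 = 0x04.
C[3]: T = 0x69, S = E(K, T) = 0x62; 0x85 ⊕ 0x62 = 0xE7.

C[1] = 0xAA, C[2] = 0x04, C[3] = 0xE7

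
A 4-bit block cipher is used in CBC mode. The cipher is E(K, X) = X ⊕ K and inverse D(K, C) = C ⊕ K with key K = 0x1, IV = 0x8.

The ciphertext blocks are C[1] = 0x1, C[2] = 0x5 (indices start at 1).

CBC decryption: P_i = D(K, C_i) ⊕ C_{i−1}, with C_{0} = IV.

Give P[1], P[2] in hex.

P[1]: D(K, 0x1) = 0x0; 0x0 ⊕ 0x8 = 0x8.
P[2]: D(K, 0x5) = 0x4; 0x4 ⊕ 0x1 = 0x5.

P[1] = 0x8, P[2] = 0x5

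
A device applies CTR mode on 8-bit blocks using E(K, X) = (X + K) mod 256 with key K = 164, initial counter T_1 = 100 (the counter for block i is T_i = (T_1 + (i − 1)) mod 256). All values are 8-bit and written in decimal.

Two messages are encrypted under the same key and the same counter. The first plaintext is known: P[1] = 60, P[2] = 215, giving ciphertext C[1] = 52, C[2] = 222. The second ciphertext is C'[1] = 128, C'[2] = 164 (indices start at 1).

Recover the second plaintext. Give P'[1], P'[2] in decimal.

P'[1] = 136, P'[2] = 173

In CTR with a reused counter, both messages share the same keystream S_i, so C_i ⊕ C'_i = P_i ⊕ P'_i and thus P'_i = P_i ⊕ C_i ⊕ C'_i.
P'[1]: 60 ⊕ 52 ⊕ 128 = 136.
P'[2]: 215 ⊕ 222 ⊕ 164 = 173.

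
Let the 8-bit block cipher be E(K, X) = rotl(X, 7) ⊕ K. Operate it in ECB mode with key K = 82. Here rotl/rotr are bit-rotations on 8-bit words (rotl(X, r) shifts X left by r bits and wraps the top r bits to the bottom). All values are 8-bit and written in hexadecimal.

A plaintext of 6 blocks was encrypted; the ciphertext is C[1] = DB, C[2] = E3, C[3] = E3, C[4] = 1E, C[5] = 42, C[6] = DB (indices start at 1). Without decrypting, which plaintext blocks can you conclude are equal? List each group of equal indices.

P[1] = P[6]; P[2] = P[3]

ECB encrypts each block independently with the same key, so equal ciphertext blocks imply equal plaintext blocks.
C[1] = C[6] = DB, so P[1] = P[6].
C[2] = C[3] = E3, so P[2] = P[3].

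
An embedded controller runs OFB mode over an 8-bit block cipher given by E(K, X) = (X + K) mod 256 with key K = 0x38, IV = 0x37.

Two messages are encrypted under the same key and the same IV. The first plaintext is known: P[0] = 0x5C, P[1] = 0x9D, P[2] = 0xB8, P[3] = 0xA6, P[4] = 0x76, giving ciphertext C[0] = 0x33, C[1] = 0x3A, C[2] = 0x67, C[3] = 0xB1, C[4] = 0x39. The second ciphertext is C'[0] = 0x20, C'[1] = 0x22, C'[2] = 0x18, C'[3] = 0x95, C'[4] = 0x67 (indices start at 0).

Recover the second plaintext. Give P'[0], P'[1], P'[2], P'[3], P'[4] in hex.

P'[0] = 0x4F, P'[1] = 0x85, P'[2] = 0xC7, P'[3] = 0x82, P'[4] = 0x28

In OFB with a reused IV, both messages share the same keystream S_i, so C_i ⊕ C'_i = P_i ⊕ P'_i and thus P'_i = P_i ⊕ C_i ⊕ C'_i.
P'[0]: 0x5C ⊕ 0x33 ⊕ 0x20 = 0x4F.
P'[1]: 0x9D ⊕ 0x3A ⊕ 0x22 = 0x85.
P'[2]: 0xB8 ⊕ 0x67 ⊕ 0x18 = 0xC7.
P'[3]: 0xA6 ⊕ 0xB1 ⊕ 0x95 = 0x82.
P'[4]: 0x76 ⊕ 0x39 ⊕ 0x67 = 0x28.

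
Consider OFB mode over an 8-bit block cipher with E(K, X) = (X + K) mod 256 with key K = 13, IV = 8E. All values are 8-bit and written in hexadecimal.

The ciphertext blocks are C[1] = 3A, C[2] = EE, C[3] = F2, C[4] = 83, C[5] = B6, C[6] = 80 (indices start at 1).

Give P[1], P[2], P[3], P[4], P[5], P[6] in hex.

P[1] = 9B, P[2] = 5A, P[3] = 35, P[4] = 59, P[5] = 5B, P[6] = 80

OFB decryption: S_i = E(K, S_{i−1}) with S_{0} = IV; P_i = C_i ⊕ S_i.
P[1]: S = E(K, 8E) = A1; 3A ⊕ A1 = 9B.
P[2]: S = E(K, A1) = B4; EE ⊕ B4 = 5A.
P[3]: S = E(K, B4) = C7; F2 ⊕ C7 = 35.
P[4]: S = E(K, C7) = DA; 83 ⊕ DA = 59.
P[5]: S = E(K, DA) = ED; B6 ⊕ ED = 5B.
P[6]: S = E(K, ED) = 00; 80 ⊕ 00 = 80.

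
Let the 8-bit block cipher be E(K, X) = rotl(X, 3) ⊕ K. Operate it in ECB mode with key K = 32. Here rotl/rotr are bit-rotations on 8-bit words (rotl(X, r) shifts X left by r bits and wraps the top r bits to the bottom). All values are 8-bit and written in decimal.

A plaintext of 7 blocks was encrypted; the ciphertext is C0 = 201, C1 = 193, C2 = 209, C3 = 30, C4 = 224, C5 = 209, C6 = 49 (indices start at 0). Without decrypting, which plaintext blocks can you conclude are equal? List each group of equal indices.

P2 = P5

ECB encrypts each block independently with the same key, so equal ciphertext blocks imply equal plaintext blocks.
C2 = C5 = 209, so P2 = P5.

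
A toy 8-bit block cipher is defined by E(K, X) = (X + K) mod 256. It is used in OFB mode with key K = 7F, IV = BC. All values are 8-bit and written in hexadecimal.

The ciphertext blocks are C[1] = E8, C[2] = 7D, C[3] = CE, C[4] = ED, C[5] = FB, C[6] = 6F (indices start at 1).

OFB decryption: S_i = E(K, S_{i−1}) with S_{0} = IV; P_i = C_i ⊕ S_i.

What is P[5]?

P[1]: S = E(K, BC) = 3B; E8 ⊕ 3B = D3.
P[2]: S = E(K, 3B) = BA; 7D ⊕ BA = C7.
P[3]: S = E(K, BA) = 39; CE ⊕ 39 = F7.
P[4]: S = E(K, 39) = B8; ED ⊕ B8 = 55.
P[5]: S = E(K, B8) = 37; FB ⊕ 37 = CC.

P[5] = CC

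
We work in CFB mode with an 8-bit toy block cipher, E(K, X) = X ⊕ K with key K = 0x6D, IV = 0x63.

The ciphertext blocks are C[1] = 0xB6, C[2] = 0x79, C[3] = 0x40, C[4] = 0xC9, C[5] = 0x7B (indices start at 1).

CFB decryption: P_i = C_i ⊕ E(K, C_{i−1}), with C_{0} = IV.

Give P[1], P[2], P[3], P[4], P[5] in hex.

P[1] = 0xB8, P[2] = 0xA2, P[3] = 0x54, P[4] = 0xE4, P[5] = 0xDF

P[1]: E(K, 0x63) = 0x0E; 0xB6 ⊕ 0x0E = 0xB8.
P[2]: E(K, 0xB6) = 0xDB; 0x79 ⊕ 0xDB = 0xA2.
P[3]: E(K, 0x79) = 0x14; 0x40 ⊕ 0x14 = 0x54.
P[4]: E(K, 0x40) = 0x2D; 0xC9 ⊕ 0x2D = 0xE4.
P[5]: E(K, 0xC9) = 0xA4; 0x7B ⊕ 0xA4 = 0xDF.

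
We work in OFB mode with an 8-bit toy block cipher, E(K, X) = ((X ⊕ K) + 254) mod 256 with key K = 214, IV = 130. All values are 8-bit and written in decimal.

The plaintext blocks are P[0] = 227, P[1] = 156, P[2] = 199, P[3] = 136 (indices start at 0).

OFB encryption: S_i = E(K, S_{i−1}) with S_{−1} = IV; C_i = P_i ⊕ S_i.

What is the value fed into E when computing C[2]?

130

C[0]: S = E(K, 130) = 82; 227 ⊕ 82 = 177.
C[1]: S = E(K, 82) = 130; 156 ⊕ 130 = 30.
C[2]: S = E(K, 130) = 82; 199 ⊕ 82 = 149.
So the input to E for block [2] is 130.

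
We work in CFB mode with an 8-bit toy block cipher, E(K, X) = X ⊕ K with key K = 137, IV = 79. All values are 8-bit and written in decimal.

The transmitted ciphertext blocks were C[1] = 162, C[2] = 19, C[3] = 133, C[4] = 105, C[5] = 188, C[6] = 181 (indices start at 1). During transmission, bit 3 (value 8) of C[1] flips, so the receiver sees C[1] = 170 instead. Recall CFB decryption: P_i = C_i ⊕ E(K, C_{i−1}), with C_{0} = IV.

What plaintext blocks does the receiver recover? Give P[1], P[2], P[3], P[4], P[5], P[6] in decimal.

P[1] = 108, P[2] = 48, P[3] = 31, P[4] = 101, P[5] = 92, P[6] = 128

Only C[1] changed, to 170. In CFB, a change in C_i flips the same bit in P_i and garbles P_{i+1}. Decrypting the received ciphertext:
P[1]: E(K, 79) = 198; 170 ⊕ 198 = 108.
P[2]: E(K, 170) = 35; 19 ⊕ 35 = 48.
P[3]: E(K, 19) = 154; 133 ⊕ 154 = 31.
P[4]: E(K, 133) = 12; 105 ⊕ 12 = 101.
P[5]: E(K, 105) = 224; 188 ⊕ 224 = 92.
P[6]: E(K, 188) = 53; 181 ⊕ 53 = 128.
Blocks that differ from the original plaintext: P[1], P[2].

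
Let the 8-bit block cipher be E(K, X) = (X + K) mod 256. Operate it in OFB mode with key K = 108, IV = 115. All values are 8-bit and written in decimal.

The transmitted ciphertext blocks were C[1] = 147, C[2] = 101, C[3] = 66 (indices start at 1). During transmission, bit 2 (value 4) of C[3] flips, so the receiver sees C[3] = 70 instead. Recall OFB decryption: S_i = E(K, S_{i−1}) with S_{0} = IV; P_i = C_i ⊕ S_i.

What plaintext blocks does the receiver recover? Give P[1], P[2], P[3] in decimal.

Only C[3] changed, to 70. In OFB, a change in C_i flips the same bit in P_i only; the keystream is unaffected. Decrypting the received ciphertext:
P[1]: S = E(K, 115) = 223; 147 ⊕ 223 = 76.
P[2]: S = E(K, 223) = 75; 101 ⊕ 75 = 46.
P[3]: S = E(K, 75) = 183; 70 ⊕ 183 = 241.
Blocks that differ from the original plaintext: P[3].

P[1] = 76, P[2] = 46, P[3] = 241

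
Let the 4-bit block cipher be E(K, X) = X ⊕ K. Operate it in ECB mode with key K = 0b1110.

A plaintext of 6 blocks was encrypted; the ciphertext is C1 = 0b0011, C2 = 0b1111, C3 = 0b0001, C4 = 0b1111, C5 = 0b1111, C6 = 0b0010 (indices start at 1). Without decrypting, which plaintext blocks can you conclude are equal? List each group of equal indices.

P2 = P4 = P5

ECB encrypts each block independently with the same key, so equal ciphertext blocks imply equal plaintext blocks.
C2 = C4 = C5 = 0b1111, so P2 = P4 = P5.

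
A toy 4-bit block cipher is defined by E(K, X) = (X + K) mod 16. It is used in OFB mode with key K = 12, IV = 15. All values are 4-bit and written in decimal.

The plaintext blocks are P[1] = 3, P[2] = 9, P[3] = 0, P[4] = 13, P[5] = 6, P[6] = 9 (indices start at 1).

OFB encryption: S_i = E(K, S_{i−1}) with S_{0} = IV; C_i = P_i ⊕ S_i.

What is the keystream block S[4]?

C[1]: S = E(K, 15) = 11; 3 ⊕ 11 = 8.
C[2]: S = E(K, 11) = 7; 9 ⊕ 7 = 14.
C[3]: S = E(K, 7) = 3; 0 ⊕ 3 = 3.
C[4]: S = E(K, 3) = 15; 13 ⊕ 15 = 2.
So S[4] = 15.

15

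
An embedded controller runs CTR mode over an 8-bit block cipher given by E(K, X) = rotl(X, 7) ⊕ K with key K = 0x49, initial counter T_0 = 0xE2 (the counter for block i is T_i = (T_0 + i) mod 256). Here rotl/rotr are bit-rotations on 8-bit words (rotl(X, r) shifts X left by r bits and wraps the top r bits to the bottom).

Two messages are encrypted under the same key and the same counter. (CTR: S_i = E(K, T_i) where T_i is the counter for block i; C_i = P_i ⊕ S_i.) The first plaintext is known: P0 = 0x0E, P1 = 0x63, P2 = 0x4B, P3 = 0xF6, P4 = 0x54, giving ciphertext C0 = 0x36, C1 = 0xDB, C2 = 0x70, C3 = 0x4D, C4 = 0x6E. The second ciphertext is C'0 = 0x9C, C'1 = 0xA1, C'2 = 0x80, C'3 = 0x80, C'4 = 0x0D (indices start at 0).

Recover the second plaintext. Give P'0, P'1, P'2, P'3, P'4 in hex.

P'0 = 0xA4, P'1 = 0x19, P'2 = 0xBB, P'3 = 0x3B, P'4 = 0x37

In CTR with a reused counter, both messages share the same keystream S_i, so C_i ⊕ C'_i = P_i ⊕ P'_i and thus P'_i = P_i ⊕ C_i ⊕ C'_i.
P'0: 0x0E ⊕ 0x36 ⊕ 0x9C = 0xA4.
P'1: 0x63 ⊕ 0xDB ⊕ 0xA1 = 0x19.
P'2: 0x4B ⊕ 0x70 ⊕ 0x80 = 0xBB.
P'3: 0xF6 ⊕ 0x4D ⊕ 0x80 = 0x3B.
P'4: 0x54 ⊕ 0x6E ⊕ 0x0D = 0x37.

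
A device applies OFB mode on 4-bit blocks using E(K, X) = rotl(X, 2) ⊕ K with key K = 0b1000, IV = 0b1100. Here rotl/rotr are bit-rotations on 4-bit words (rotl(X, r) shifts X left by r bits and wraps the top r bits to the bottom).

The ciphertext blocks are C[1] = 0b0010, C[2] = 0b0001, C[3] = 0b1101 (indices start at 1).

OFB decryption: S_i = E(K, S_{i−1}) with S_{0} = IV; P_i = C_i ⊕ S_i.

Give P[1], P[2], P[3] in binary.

P[1]: S = E(K, 0b1100) = 0b1011; 0b0010 ⊕ 0b1011 = 0b1001.
P[2]: S = E(K, 0b1011) = 0b0110; 0b0001 ⊕ 0b0110 = 0b0111.
P[3]: S = E(K, 0b0110) = 0b0001; 0b1101 ⊕ 0b0001 = 0b1100.

P[1] = 0b1001, P[2] = 0b0111, P[3] = 0b1100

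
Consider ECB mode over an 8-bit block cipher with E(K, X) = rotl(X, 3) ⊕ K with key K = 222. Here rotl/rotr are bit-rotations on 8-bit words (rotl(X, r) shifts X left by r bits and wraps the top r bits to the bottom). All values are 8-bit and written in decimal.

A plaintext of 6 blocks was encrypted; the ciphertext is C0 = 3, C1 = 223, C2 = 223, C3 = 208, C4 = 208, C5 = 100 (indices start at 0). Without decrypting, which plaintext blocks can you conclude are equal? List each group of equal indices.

P1 = P2; P3 = P4

ECB encrypts each block independently with the same key, so equal ciphertext blocks imply equal plaintext blocks.
C1 = C2 = 223, so P1 = P2.
C3 = C4 = 208, so P3 = P4.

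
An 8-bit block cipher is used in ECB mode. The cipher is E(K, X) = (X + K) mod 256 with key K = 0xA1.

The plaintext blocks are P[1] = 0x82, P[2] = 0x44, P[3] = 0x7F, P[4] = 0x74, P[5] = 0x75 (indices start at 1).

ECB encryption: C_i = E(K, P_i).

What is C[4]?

C[4] = 0x15

C[4]: E(K, 0x74) = 0x15.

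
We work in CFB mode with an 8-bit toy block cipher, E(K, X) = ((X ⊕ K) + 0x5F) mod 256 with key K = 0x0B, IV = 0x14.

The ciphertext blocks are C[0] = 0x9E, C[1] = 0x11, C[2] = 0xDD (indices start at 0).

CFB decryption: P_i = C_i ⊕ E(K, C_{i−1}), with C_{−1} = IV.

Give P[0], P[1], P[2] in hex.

P[0]: E(K, 0x14) = 0x7E; 0x9E ⊕ 0x7E = 0xE0.
P[1]: E(K, 0x9E) = 0xF4; 0x11 ⊕ 0xF4 = 0xE5.
P[2]: E(K, 0x11) = 0x79; 0xDD ⊕ 0x79 = 0xA4.

P[0] = 0xE0, P[1] = 0xE5, P[2] = 0xA4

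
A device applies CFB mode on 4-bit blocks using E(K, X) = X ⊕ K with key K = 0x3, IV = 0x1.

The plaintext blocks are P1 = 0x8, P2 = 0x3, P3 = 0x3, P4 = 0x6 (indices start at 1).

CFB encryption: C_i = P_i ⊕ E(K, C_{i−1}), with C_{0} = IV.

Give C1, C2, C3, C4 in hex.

C1 = 0xA, C2 = 0xA, C3 = 0xA, C4 = 0xF

C1: E(K, 0x1) = 0x2; 0x8 ⊕ 0x2 = 0xA.
C2: E(K, 0xA) = 0x9; 0x3 ⊕ 0x9 = 0xA.
C3: E(K, 0xA) = 0x9; 0x3 ⊕ 0x9 = 0xA.
C4: E(K, 0xA) = 0x9; 0x6 ⊕ 0x9 = 0xF.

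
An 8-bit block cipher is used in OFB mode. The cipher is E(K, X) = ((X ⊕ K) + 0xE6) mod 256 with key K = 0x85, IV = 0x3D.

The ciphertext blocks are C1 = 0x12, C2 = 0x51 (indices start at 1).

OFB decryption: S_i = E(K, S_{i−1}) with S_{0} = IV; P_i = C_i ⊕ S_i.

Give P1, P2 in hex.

P1 = 0x8C, P2 = 0x50

P1: S = E(K, 0x3D) = 0x9E; 0x12 ⊕ 0x9E = 0x8C.
P2: S = E(K, 0x9E) = 0x01; 0x51 ⊕ 0x01 = 0x50.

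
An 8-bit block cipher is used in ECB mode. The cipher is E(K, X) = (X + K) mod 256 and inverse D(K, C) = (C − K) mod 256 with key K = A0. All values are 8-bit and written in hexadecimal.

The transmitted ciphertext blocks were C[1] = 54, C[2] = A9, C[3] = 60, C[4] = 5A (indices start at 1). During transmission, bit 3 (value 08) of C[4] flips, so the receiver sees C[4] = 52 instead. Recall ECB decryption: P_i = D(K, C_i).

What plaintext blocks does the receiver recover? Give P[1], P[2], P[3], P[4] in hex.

P[1] = B4, P[2] = 09, P[3] = C0, P[4] = B2

Only C[4] changed, to 52. In ECB, a change in C_i affects only P_i. Decrypting the received ciphertext:
P[1]: D(K, 54) = B4.
P[2]: D(K, A9) = 09.
P[3]: D(K, 60) = C0.
P[4]: D(K, 52) = B2.
Blocks that differ from the original plaintext: P[4].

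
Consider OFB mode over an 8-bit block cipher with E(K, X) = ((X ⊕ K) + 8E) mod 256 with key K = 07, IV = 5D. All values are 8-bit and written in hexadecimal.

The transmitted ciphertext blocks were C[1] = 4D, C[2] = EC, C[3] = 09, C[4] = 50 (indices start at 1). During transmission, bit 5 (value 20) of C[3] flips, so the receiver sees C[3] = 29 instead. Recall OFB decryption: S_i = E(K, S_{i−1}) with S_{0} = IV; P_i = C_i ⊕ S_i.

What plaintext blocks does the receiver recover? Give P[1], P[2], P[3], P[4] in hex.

P[1] = A5, P[2] = 91, P[3] = 21, P[4] = CD

Only C[3] changed, to 29. In OFB, a change in C_i flips the same bit in P_i only; the keystream is unaffected. Decrypting the received ciphertext:
P[1]: S = E(K, 5D) = E8; 4D ⊕ E8 = A5.
P[2]: S = E(K, E8) = 7D; EC ⊕ 7D = 91.
P[3]: S = E(K, 7D) = 08; 29 ⊕ 08 = 21.
P[4]: S = E(K, 08) = 9D; 50 ⊕ 9D = CD.
Blocks that differ from the original plaintext: P[3].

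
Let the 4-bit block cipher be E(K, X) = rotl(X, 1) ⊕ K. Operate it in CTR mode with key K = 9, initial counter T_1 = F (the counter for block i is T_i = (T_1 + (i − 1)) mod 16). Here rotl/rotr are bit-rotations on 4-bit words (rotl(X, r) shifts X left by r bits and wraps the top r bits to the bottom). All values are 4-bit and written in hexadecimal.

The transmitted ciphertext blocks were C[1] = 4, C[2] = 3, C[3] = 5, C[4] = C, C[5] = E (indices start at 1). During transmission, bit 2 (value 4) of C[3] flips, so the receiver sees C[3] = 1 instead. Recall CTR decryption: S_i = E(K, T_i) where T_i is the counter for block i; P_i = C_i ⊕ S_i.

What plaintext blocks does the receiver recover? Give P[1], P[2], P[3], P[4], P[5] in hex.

P[1] = 2, P[2] = A, P[3] = A, P[4] = 1, P[5] = 1

Only C[3] changed, to 1. In CTR, a change in C_i flips the same bit in P_i only; the keystream is unaffected. Decrypting the received ciphertext:
P[1]: T = F, S = E(K, T) = 6; 4 ⊕ 6 = 2.
P[2]: T = 0, S = E(K, T) = 9; 3 ⊕ 9 = A.
P[3]: T = 1, S = E(K, T) = B; 1 ⊕ B = A.
P[4]: T = 2, S = E(K, T) = D; C ⊕ D = 1.
P[5]: T = 3, S = E(K, T) = F; E ⊕ F = 1.
Blocks that differ from the original plaintext: P[3].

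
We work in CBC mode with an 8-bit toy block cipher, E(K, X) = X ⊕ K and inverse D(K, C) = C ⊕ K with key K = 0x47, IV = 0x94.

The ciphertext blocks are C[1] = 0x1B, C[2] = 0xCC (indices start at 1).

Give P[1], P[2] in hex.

CBC decryption: P_i = D(K, C_i) ⊕ C_{i−1}, with C_{0} = IV.
P[1]: D(K, 0x1B) = 0x5C; 0x5C ⊕ 0x94 = 0xC8.
P[2]: D(K, 0xCC) = 0x8B; 0x8B ⊕ 0x1B = 0x90.

P[1] = 0xC8, P[2] = 0x90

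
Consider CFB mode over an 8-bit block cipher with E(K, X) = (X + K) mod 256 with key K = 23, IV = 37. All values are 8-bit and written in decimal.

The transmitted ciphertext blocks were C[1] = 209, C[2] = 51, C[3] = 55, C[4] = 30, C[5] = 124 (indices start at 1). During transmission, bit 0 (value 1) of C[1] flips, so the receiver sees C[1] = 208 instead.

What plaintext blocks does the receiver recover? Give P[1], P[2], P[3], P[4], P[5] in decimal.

CFB decryption: P_i = C_i ⊕ E(K, C_{i−1}), with C_{0} = IV.
Only C[1] changed, to 208. In CFB, a change in C_i flips the same bit in P_i and garbles P_{i+1}. Decrypting the received ciphertext:
P[1]: E(K, 37) = 60; 208 ⊕ 60 = 236.
P[2]: E(K, 208) = 231; 51 ⊕ 231 = 212.
P[3]: E(K, 51) = 74; 55 ⊕ 74 = 125.
P[4]: E(K, 55) = 78; 30 ⊕ 78 = 80.
P[5]: E(K, 30) = 53; 124 ⊕ 53 = 73.
Blocks that differ from the original plaintext: P[1], P[2].

P[1] = 236, P[2] = 212, P[3] = 125, P[4] = 80, P[5] = 73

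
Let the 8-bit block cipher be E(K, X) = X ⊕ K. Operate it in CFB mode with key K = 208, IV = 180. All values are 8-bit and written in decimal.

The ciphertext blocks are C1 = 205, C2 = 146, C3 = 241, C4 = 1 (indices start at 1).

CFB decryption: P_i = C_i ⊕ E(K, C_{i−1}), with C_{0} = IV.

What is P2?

P2 = 143

P2: E(K, 205) = 29; 146 ⊕ 29 = 143.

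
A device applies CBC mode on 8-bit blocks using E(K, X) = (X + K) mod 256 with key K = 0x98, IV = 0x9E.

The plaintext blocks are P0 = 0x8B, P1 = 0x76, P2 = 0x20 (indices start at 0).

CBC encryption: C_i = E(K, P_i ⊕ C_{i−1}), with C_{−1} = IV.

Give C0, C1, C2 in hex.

C0 = 0xAD, C1 = 0x73, C2 = 0xEB

C0: P0 ⊕ 0x9E = 0x15; E(K, 0x15) = 0xAD.
C1: P1 ⊕ 0xAD = 0xDB; E(K, 0xDB) = 0x73.
C2: P2 ⊕ 0x73 = 0x53; E(K, 0x53) = 0xEB.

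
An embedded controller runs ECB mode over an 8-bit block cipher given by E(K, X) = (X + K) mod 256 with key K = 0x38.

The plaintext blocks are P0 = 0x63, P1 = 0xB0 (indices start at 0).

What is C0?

ECB encryption: C_i = E(K, P_i).
C0: E(K, 0x63) = 0x9B.

C0 = 0x9B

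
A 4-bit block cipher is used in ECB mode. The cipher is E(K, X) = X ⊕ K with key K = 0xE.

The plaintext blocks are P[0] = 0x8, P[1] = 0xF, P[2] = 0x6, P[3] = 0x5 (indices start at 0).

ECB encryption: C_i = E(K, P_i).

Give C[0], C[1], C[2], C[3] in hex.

C[0] = 0x6, C[1] = 0x1, C[2] = 0x8, C[3] = 0xB

C[0]: E(K, 0x8) = 0x6.
C[1]: E(K, 0xF) = 0x1.
C[2]: E(K, 0x6) = 0x8.
C[3]: E(K, 0x5) = 0xB.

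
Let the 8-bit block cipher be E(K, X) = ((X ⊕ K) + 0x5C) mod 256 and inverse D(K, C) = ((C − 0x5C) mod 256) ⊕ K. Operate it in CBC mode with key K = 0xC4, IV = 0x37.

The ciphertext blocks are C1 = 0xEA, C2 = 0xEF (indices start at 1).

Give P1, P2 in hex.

P1 = 0x7D, P2 = 0xBD

CBC decryption: P_i = D(K, C_i) ⊕ C_{i−1}, with C_{0} = IV.
P1: D(K, 0xEA) = 0x4A; 0x4A ⊕ 0x37 = 0x7D.
P2: D(K, 0xEF) = 0x57; 0x57 ⊕ 0xEA = 0xBD.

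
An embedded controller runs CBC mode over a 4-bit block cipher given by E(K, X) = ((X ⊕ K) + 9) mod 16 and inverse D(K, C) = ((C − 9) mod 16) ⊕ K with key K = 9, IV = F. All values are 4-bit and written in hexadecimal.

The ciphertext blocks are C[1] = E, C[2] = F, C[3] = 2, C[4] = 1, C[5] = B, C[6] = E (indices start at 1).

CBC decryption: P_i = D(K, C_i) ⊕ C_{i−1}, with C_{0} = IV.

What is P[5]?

P[5]: D(K, B) = B; B ⊕ 1 = A.

P[5] = A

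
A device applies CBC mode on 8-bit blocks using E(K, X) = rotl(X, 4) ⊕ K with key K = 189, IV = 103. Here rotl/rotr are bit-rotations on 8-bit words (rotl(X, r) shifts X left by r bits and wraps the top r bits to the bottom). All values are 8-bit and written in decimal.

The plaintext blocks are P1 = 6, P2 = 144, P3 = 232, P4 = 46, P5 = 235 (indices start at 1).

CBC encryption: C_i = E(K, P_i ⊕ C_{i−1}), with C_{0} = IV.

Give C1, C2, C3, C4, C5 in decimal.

C1: P1 ⊕ 103 = 97; E(K, 97) = 171.
C2: P2 ⊕ 171 = 59; E(K, 59) = 14.
C3: P3 ⊕ 14 = 230; E(K, 230) = 211.
C4: P4 ⊕ 211 = 253; E(K, 253) = 98.
C5: P5 ⊕ 98 = 137; E(K, 137) = 37.

C1 = 171, C2 = 14, C3 = 211, C4 = 98, C5 = 37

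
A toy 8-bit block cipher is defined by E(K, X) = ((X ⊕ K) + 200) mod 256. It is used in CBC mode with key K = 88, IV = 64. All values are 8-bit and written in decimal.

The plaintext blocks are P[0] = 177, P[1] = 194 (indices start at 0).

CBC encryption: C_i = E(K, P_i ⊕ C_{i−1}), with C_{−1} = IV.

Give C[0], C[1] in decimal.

C[0] = 113, C[1] = 179

C[0]: P[0] ⊕ 64 = 241; E(K, 241) = 113.
C[1]: P[1] ⊕ 113 = 179; E(K, 179) = 179.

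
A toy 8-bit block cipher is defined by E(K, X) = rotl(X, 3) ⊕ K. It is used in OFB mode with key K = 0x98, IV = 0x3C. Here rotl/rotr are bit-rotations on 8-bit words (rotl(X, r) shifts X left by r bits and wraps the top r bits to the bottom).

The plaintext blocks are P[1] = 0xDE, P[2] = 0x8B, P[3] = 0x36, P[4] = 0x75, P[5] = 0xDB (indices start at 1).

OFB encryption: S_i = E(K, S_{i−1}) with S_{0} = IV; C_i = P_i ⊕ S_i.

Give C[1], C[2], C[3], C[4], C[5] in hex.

C[1] = 0xA7, C[2] = 0xD8, C[3] = 0x34, C[4] = 0xFD, C[5] = 0x07

C[1]: S = E(K, 0x3C) = 0x79; 0xDE ⊕ 0x79 = 0xA7.
C[2]: S = E(K, 0x79) = 0x53; 0x8B ⊕ 0x53 = 0xD8.
C[3]: S = E(K, 0x53) = 0x02; 0x36 ⊕ 0x02 = 0x34.
C[4]: S = E(K, 0x02) = 0x88; 0x75 ⊕ 0x88 = 0xFD.
C[5]: S = E(K, 0x88) = 0xDC; 0xDB ⊕ 0xDC = 0x07.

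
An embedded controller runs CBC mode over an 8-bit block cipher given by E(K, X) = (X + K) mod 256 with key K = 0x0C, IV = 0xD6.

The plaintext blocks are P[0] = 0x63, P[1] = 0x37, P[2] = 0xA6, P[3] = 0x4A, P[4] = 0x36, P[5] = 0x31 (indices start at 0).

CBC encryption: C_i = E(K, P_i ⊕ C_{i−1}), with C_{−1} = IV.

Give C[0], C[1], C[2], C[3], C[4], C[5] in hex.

C[0]: P[0] ⊕ 0xD6 = 0xB5; E(K, 0xB5) = 0xC1.
C[1]: P[1] ⊕ 0xC1 = 0xF6; E(K, 0xF6) = 0x02.
C[2]: P[2] ⊕ 0x02 = 0xA4; E(K, 0xA4) = 0xB0.
C[3]: P[3] ⊕ 0xB0 = 0xFA; E(K, 0xFA) = 0x06.
C[4]: P[4] ⊕ 0x06 = 0x30; E(K, 0x30) = 0x3C.
C[5]: P[5] ⊕ 0x3C = 0x0D; E(K, 0x0D) = 0x19.

C[0] = 0xC1, C[1] = 0x02, C[2] = 0xB0, C[3] = 0x06, C[4] = 0x3C, C[5] = 0x19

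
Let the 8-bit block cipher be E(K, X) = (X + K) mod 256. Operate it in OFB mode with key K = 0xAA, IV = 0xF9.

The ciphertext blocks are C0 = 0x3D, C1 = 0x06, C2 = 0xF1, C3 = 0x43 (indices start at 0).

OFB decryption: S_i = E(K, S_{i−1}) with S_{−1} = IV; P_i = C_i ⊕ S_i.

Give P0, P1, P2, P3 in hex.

P0: S = E(K, 0xF9) = 0xA3; 0x3D ⊕ 0xA3 = 0x9E.
P1: S = E(K, 0xA3) = 0x4D; 0x06 ⊕ 0x4D = 0x4B.
P2: S = E(K, 0x4D) = 0xF7; 0xF1 ⊕ 0xF7 = 0x06.
P3: S = E(K, 0xF7) = 0xA1; 0x43 ⊕ 0xA1 = 0xE2.

P0 = 0x9E, P1 = 0x4B, P2 = 0x06, P3 = 0xE2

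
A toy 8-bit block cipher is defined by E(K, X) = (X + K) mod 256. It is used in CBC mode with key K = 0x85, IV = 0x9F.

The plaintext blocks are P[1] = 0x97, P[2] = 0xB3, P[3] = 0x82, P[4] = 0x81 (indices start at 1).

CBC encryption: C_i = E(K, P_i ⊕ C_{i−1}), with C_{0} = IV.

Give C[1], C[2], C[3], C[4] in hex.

C[1] = 0x8D, C[2] = 0xC3, C[3] = 0xC6, C[4] = 0xCC

C[1]: P[1] ⊕ 0x9F = 0x08; E(K, 0x08) = 0x8D.
C[2]: P[2] ⊕ 0x8D = 0x3E; E(K, 0x3E) = 0xC3.
C[3]: P[3] ⊕ 0xC3 = 0x41; E(K, 0x41) = 0xC6.
C[4]: P[4] ⊕ 0xC6 = 0x47; E(K, 0x47) = 0xCC.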